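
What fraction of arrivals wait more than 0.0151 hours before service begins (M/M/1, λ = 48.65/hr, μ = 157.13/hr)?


ρ = 48.65/157.13 = 0.3096
P(Wq > t) = ρ·e^{−(μ−λ)t} = 0.3096·e^{−1.6380}
= 0.3096·0.194359 = 0.060177

Final: 0.060177


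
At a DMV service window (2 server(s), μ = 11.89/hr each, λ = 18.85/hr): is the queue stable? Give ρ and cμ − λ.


Total capacity cμ = 2·11.89 = 23.78/hr
ρ = λ/(cμ) = 18.85/23.78 = 0.7927
Stable ⇔ ρ < 1: YES
Spare capacity = cμ − λ = 23.78 − 18.85 = 4.93/hr

Final: ρ = 0.7927; stable; margin = 4.93/hr


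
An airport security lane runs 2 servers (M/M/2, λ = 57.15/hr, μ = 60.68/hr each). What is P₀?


a = λ/μ = 57.15/60.68 = 0.9418; ρ = a/c = 0.4709
Σ_{k=0}^{1} a^k/k! (terms k=0..1) = 1.00000 + 0.94183 = 1.94183
Tail: a^2/(2!(1−ρ)) = 0.88704/(2·0.5291) = 0.83827
P₀ = 1/(1.94183 + 0.83827) = 1/2.78010 = 0.359700

Final: 0.359700


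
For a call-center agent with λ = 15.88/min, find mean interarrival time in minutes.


Mean interarrival time = 1/λ = 1/15.88 minute = 0.06297 minute
In minutes: 0.06297 × 1 = 0.06297 min

Final: 0.06297 min


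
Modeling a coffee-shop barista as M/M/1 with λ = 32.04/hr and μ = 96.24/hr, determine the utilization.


ρ = λ/μ = 32.04/96.24 = 0.3329

Final: 0.3329


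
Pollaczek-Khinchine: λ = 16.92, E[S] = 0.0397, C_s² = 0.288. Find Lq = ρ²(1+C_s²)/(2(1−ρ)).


ρ = λ·E[S] = 16.92·0.0397 = 0.6717
Lq = ρ²(1+C_s²)/(2(1−ρ)) = 0.4512·(1+0.288)/(2·0.3283)
= 0.4512·1.2880/0.6566 = 0.88517

Final: 0.88517


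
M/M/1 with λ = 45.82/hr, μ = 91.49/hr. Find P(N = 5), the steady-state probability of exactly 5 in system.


ρ = 45.82/91.49 = 0.5008
P_n = (1−ρ)·ρ^n = (1 − 0.5008)·0.5008^5 = 0.4992·0.031507 = 0.015728

Final: 0.015728


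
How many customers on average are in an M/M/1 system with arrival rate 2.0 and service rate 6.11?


ρ = λ/μ = 2.0/6.11 = 0.3273
L = ρ/(1−ρ) = 0.3273/(1 − 0.3273) = 0.3273/0.6727 = 0.4866

Final: 0.4866


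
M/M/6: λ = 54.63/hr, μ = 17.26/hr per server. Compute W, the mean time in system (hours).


a = 3.1651; ρ = 0.5275; P₀ = 0.041249
Lq = P₀·a^c·ρ/(c!(1−ρ)²) = 0.13611
Wq = Lq/λ = 0.13611/54.63 = 0.002492 hr
W = Wq + 1/μ = 0.002492 + 0.05794 = 0.06043 hr

Final: 0.06043 hr


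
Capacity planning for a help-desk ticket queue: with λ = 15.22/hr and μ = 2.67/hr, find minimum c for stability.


Stability requires cμ > λ ⇔ c > λ/μ.
λ/μ = 15.22/2.67 = 5.7004
Minimum integer c = ⌊5.7004⌋ + 1 = 6
Check: 6·2.67 = 16.02 > 15.22, while 5·2.67 = 13.35 ≤ 15.22

Final: 6 servers


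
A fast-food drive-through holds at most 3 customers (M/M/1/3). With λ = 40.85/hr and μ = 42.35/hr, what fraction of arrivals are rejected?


ρ = λ/μ = 40.85/42.35 = 0.9646
P_K = (1−ρ)ρ^K/(1−ρ^(K+1)) = (0.03542·0.897462)/(1 − 0.865674)
= 0.031787/0.134326 = 0.236644

Final: 0.236644


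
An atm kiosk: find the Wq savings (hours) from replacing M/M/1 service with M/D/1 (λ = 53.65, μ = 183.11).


ρ = 53.65/183.11 = 0.2930
Wq(M/M/1) = ρ/(μ−λ) = 0.2930/129.46 = 0.002263 hr
Wq(M/D/1) = ρ/(2(μ−λ)) = 0.001132 hr
Savings = 0.002263 − 0.001132 = 0.001132 hr

Final: 0.001132 hr


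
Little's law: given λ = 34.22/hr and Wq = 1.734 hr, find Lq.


Lq = λWq = 34.22·1.734 = 59.3375

Final: 59.3375


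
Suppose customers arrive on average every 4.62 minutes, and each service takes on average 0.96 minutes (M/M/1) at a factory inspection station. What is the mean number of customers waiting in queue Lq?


λ = 60/4.62 = 12.9870 /hr
μ = 60/0.96 = 62.5000 /hr
ρ = λ/μ = 12.9870/62.5000 = 0.2078
Lq = ρ²/(1−ρ) = 0.04318/0.7922 = 0.05450

Final: 0.05450


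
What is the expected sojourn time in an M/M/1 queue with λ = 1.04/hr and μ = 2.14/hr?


W = 1/(μ−λ) = 1/(2.14 − 1.04) = 1/1.10 = 0.9091 hr

Final: 0.9091 hr


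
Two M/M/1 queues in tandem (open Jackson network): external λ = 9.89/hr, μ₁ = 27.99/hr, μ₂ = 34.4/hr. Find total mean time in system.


Each node sees arrival rate λ = 9.89/hr (tandem ⇒ throughput preserved).
W₁ = 1/(μ₁−λ) = 1/(27.99−9.89) = 0.05525 hr
W₂ = 1/(μ₂−λ) = 1/(34.4−9.89) = 0.04080 hr
W_total = W₁ + W₂ = 0.05525 + 0.04080 = 0.09605 hr

Final: 0.09605 hr


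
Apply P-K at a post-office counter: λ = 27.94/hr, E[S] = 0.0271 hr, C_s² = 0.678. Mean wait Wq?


ρ = λ·E[S] = 27.94·0.0271 = 0.7572
E[S²] = E[S]²(1+C_s²) = 0.0271²·(1+0.678) = 0.001232
Wq = λ·E[S²]/(2(1−ρ)) = 27.94·0.001232/(2·0.2428) = 0.07090 hr

Final: 0.07090 hr


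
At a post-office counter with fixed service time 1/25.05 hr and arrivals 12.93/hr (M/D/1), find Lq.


ρ = 12.93/25.05 = 0.5162
M/D/1: Lq = ρ²/(2(1−ρ)) = 0.2664/(2·0.4838) = 0.27533

Final: 0.27533


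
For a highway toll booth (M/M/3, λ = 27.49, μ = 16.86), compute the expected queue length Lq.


a = λ/μ = 1.6305; ρ = a/3 = 0.5435
P₀ = 0.180431
Lq = P₀·a^c·ρ / (c!·(1−ρ)²) = 0.180431·4.33462·0.5435/(6·0.20840)
= 0.33995

Final: 0.33995


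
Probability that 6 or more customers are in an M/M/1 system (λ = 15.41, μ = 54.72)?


ρ = 15.41/54.72 = 0.2816
P(N ≥ n) = ρ^n = 0.2816^6 = 0.0004988

Final: 0.0004988


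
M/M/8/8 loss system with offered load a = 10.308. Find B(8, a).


B(c,a) = (a^c/c!) / Σ_{k=0}^{c} a^k/k!
a^8/8! = 3161.365835
Σ terms (k=0..8): 1.00000 + 10.30800 + 53.12743 + 182.54586 + 470.42067 + 969.81926 + 1666.14948 + 2453.52413 + 3161.36584 = 8968.260661
B = 3161.365835/8968.260661 = 0.352506

Final: 0.352506


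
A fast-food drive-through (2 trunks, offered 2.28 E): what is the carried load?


B(2,2.28) = 0.442101 (Erlang-B)
Carried load = a(1 − B) = 2.28·(1 − 0.442101) = 2.28·0.557899 = 1.2720 E

Final: 1.2720 Erlangs


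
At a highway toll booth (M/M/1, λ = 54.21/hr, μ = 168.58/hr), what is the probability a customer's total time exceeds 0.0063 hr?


W ~ Exponential(μ−λ) for M/M/1.
μ − λ = 168.58 − 54.21 = 114.3700
P(W > t) = e^{−(μ−λ)t} = e^{−0.7205} = 0.486494

Final: 0.486494


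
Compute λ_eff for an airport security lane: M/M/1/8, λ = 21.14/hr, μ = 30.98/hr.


ρ = 0.6824; P_K = (1−ρ)ρ^8/(1−ρ^9) = 0.015426
λ_eff = λ(1 − P_K) = 21.14·(1 − 0.015426) = 21.14·0.984574 = 20.8139 /hr

Final: 20.8139 /hr


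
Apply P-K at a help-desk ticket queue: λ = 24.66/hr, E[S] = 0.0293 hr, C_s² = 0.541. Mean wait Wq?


ρ = λ·E[S] = 24.66·0.0293 = 0.7225
E[S²] = E[S]²(1+C_s²) = 0.0293²·(1+0.541) = 0.001323
Wq = λ·E[S²]/(2(1−ρ)) = 24.66·0.001323/(2·0.2775) = 0.05879 hr

Final: 0.05879 hr


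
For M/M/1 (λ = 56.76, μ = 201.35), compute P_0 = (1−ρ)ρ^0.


ρ = 56.76/201.35 = 0.2819
P_n = (1−ρ)·ρ^n = (1 − 0.2819)·0.2819^0 = 0.7181·1.000000 = 0.718103

Final: 0.718103


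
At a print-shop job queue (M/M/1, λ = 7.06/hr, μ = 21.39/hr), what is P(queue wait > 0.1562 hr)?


ρ = 7.06/21.39 = 0.3301
P(Wq > t) = ρ·e^{−(μ−λ)t} = 0.3301·e^{−2.2383}
= 0.3301·0.106635 = 0.035196

Final: 0.035196


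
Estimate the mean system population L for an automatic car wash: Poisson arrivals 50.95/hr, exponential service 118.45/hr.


ρ = λ/μ = 50.95/118.45 = 0.4301
L = ρ/(1−ρ) = 0.4301/(1 − 0.4301) = 0.4301/0.5699 = 0.7548

Final: 0.7548


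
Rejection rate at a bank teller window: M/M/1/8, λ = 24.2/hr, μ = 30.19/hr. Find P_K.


ρ = λ/μ = 24.2/30.19 = 0.8016
P_K = (1−ρ)ρ^K/(1−ρ^(K+1)) = (0.1984·0.170458)/(1 − 0.136638)
= 0.033821/0.863362 = 0.039173

Final: 0.039173


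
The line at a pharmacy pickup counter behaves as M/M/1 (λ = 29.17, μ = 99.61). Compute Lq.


ρ = 29.17/99.61 = 0.2928
Lq = ρ²/(1−ρ) = 0.08576/0.7072 = 0.1213

Final: 0.1213


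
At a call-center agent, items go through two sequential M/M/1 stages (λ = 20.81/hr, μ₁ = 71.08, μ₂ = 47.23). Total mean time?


Each node sees arrival rate λ = 20.81/hr (tandem ⇒ throughput preserved).
W₁ = 1/(μ₁−λ) = 1/(71.08−20.81) = 0.01989 hr
W₂ = 1/(μ₂−λ) = 1/(47.23−20.81) = 0.03785 hr
W_total = W₁ + W₂ = 0.01989 + 0.03785 = 0.05774 hr

Final: 0.05774 hr


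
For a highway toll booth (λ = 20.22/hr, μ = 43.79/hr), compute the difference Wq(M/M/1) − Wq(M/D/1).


ρ = 20.22/43.79 = 0.4617
Wq(M/M/1) = ρ/(μ−λ) = 0.4617/23.57 = 0.01959 hr
Wq(M/D/1) = ρ/(2(μ−λ)) = 0.009795 hr
Savings = 0.01959 − 0.009795 = 0.009795 hr

Final: 0.009795 hr


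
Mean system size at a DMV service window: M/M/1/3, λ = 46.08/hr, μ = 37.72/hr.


ρ = 46.08/37.72 = 1.2216
L = ρ[1 − (K+1)ρ^K + Kρ^(K+1)] / [(1−ρ)(1−ρ^(K+1))]
Numerator: 1.2216·(1 − 4·1.823150 + 3·2.227220) = 0.475290
Denominator: (-0.2216)·(-1.227220) = 0.271993
L = 0.475290/0.271993 = 1.7474

Final: 1.7474


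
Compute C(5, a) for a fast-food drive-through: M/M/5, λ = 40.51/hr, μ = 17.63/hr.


a = λ/μ = 2.2978; ρ = a/5 = 0.4596
P₀ = 0.098923 (from M/M/c formula)
C(c,a) = [a^c/(c!(1−ρ))]·P₀ = [64.05450/(120·0.5404)]·0.098923
= 0.98769·0.098923 = 0.097705

Final: 0.097705


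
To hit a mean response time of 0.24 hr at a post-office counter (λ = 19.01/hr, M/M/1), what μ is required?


W = 1/(μ−λ) ⇒ μ − λ = 1/W = 1/0.24 = 4.1667
μ = λ + 1/W = 19.01 + 4.1667 = 23.1767 per hr

Final: 23.1767 /hr


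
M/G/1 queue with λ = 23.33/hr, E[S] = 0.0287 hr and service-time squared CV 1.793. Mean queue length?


ρ = λ·E[S] = 23.33·0.0287 = 0.6696
Lq = ρ²(1+C_s²)/(2(1−ρ)) = 0.4483·(1+1.793)/(2·0.3304)
= 0.4483·2.7930/0.6609 = 1.89477

Final: 1.89477


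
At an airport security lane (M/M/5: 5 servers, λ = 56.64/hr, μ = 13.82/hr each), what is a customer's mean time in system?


a = 4.0984; ρ = 0.8197; P₀ = 0.011091
Lq = P₀·a^c·ρ/(c!(1−ρ)²) = 2.69416
Wq = Lq/λ = 2.69416/56.64 = 0.04757 hr
W = Wq + 1/μ = 0.04757 + 0.07236 = 0.11993 hr

Final: 0.11993 hr


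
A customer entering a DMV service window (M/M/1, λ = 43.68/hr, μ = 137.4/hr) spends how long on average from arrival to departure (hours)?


W = 1/(μ−λ) = 1/(137.4 − 43.68) = 1/93.72 = 0.01067 hr

Final: 0.01067 hr


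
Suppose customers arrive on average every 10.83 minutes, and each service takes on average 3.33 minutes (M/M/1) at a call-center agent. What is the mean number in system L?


λ = 60/10.83 = 5.5402 /hr
μ = 60/3.33 = 18.0180 /hr
ρ = λ/μ = 5.5402/18.0180 = 0.3075
L = ρ/(1−ρ) = 0.3075/0.6925 = 0.4440

Final: 0.4440


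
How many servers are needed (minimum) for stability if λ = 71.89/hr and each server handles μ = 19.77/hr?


Stability requires cμ > λ ⇔ c > λ/μ.
λ/μ = 71.89/19.77 = 3.6363
Minimum integer c = ⌊3.6363⌋ + 1 = 4
Check: 4·19.77 = 79.08 > 71.89, while 3·19.77 = 59.31 ≤ 71.89

Final: 4 servers


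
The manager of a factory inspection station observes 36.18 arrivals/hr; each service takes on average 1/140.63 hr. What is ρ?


ρ = λ/μ = 36.18/140.63 = 0.2573

Final: 0.2573


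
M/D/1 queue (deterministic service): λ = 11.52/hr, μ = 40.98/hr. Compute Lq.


ρ = 11.52/40.98 = 0.2811
M/D/1: Lq = ρ²/(2(1−ρ)) = 0.07902/(2·0.7189) = 0.05496

Final: 0.05496


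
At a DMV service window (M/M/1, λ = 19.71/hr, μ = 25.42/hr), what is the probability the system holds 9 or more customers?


ρ = 19.71/25.42 = 0.7754
P(N ≥ n) = ρ^n = 0.7754^9 = 0.101298

Final: 0.101298


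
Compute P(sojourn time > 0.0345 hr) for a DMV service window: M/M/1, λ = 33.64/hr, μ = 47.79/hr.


W ~ Exponential(μ−λ) for M/M/1.
μ − λ = 47.79 − 33.64 = 14.1500
P(W > t) = e^{−(μ−λ)t} = e^{−0.4882} = 0.613745

Final: 0.613745


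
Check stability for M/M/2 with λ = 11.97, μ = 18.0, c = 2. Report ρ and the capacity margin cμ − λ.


Total capacity cμ = 2·18.0 = 36.00/hr
ρ = λ/(cμ) = 11.97/36.00 = 0.3325
Stable ⇔ ρ < 1: YES
Spare capacity = cμ − λ = 36.00 − 11.97 = 24.03/hr

Final: ρ = 0.3325; stable; margin = 24.03/hr


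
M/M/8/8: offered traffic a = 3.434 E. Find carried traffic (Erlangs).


B(8,3.434) = 0.015608 (Erlang-B)
Carried load = a(1 − B) = 3.434·(1 − 0.015608) = 3.434·0.984392 = 3.3804 E

Final: 3.3804 Erlangs


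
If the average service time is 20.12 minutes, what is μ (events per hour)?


μ = 1/(service time) in consistent units.
1 hour = 60 min, so μ = 60/20.12 = 2.9821 per hour

Final: 2.9821 /hr


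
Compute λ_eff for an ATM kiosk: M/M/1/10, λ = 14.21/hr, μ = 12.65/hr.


ρ = 1.1233; P_K = (1−ρ)ρ^10/(1−ρ^11) = 0.152109
λ_eff = λ(1 − P_K) = 14.21·(1 − 0.152109) = 14.21·0.847891 = 12.0485 /hr

Final: 12.0485 /hr


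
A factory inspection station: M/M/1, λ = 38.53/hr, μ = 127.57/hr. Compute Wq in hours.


ρ = 38.53/127.57 = 0.3020
Wq = ρ/(μ−λ) = 0.3020/(127.57 − 38.53) = 0.3020/89.04 = 0.003392 hr

Final: 0.003392 hr


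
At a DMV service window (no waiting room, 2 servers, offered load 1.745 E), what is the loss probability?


B(c,a) = (a^c/c!) / Σ_{k=0}^{c} a^k/k!
a^2/2! = 1.522513
Σ terms (k=0..2): 1.00000 + 1.74500 + 1.52251 = 4.267513
B = 1.522513/4.267513 = 0.356768

Final: 0.356768


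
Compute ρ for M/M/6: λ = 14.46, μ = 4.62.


ρ = λ/(cμ) = 14.46/(6·4.62) = 14.46/27.72 = 0.5216

Final: 0.5216


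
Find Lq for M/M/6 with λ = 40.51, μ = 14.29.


a = λ/μ = 2.8348; ρ = a/6 = 0.4725
P₀ = 0.058028
Lq = P₀·a^c·ρ / (c!·(1−ρ)²) = 0.058028·519.01521·0.4725/(720·0.27828)
= 0.07102

Final: 0.07102


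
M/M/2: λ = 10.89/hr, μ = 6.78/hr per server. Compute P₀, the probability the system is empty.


a = λ/μ = 10.89/6.78 = 1.6062; ρ = a/c = 0.8031
Σ_{k=0}^{1} a^k/k! (terms k=0..1) = 1.00000 + 1.60619 = 2.60619
Tail: a^2/(2!(1−ρ)) = 2.57986/(2·0.1969) = 6.55111
P₀ = 1/(2.60619 + 6.55111) = 1/9.15730 = 0.109202

Final: 0.109202


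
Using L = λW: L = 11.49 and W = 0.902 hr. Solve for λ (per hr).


λ = L/W = 11.49/0.902 = 12.7384 /hr

Final: 12.7384 /hr


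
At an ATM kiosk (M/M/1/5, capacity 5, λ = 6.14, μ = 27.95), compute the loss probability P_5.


ρ = λ/μ = 6.14/27.95 = 0.2197
P_K = (1−ρ)ρ^K/(1−ρ^(K+1)) = (0.7803·0.0005116)/(1 − 0.0001124)
= 0.0003992/0.999888 = 0.0003993

Final: 0.0003993


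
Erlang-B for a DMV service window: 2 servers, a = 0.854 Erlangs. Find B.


B(c,a) = (a^c/c!) / Σ_{k=0}^{c} a^k/k!
a^2/2! = 0.364658
Σ terms (k=0..2): 1.00000 + 0.85400 + 0.36466 = 2.218658
B = 0.364658/2.218658 = 0.164360

Final: 0.164360


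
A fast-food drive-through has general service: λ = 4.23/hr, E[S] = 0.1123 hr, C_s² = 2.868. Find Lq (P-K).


ρ = λ·E[S] = 4.23·0.1123 = 0.4750
Lq = ρ²(1+C_s²)/(2(1−ρ)) = 0.2257·(1+2.868)/(2·0.5250)
= 0.2257·3.8680/1.0499 = 0.83131

Final: 0.83131


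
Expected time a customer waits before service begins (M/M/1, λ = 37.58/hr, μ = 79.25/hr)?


ρ = 37.58/79.25 = 0.4742
Wq = ρ/(μ−λ) = 0.4742/(79.25 − 37.58) = 0.4742/41.67 = 0.01138 hr

Final: 0.01138 hr


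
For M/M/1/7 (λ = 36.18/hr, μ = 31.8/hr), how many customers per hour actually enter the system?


ρ = 1.1377; P_K = (1−ρ)ρ^7/(1−ρ^8) = 0.188036
λ_eff = λ(1 − P_K) = 36.18·(1 − 0.188036) = 36.18·0.811964 = 29.3769 /hr

Final: 29.3769 /hr


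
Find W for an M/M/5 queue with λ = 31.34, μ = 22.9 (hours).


a = 1.3686; ρ = 0.2737; P₀ = 0.254227
Lq = P₀·a^c·ρ/(c!(1−ρ)²) = 0.005278
Wq = Lq/λ = 0.005278/31.34 = 0.0001684 hr
W = Wq + 1/μ = 0.0001684 + 0.04367 = 0.04384 hr

Final: 0.04384 hr


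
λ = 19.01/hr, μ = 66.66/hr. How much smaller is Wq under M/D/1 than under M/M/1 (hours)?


ρ = 19.01/66.66 = 0.2852
Wq(M/M/1) = ρ/(μ−λ) = 0.2852/47.65 = 0.005985 hr
Wq(M/D/1) = ρ/(2(μ−λ)) = 0.002992 hr
Savings = 0.005985 − 0.002992 = 0.002992 hr

Final: 0.002992 hr


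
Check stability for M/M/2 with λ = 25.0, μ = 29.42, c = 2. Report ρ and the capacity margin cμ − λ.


Total capacity cμ = 2·29.42 = 58.84/hr
ρ = λ/(cμ) = 25.0/58.84 = 0.4249
Stable ⇔ ρ < 1: YES
Spare capacity = cμ − λ = 58.84 − 25.0 = 33.84/hr

Final: ρ = 0.4249; stable; margin = 33.84/hr


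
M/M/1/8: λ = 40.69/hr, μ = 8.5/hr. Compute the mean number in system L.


ρ = 40.69/8.5 = 4.7871
L = ρ[1 − (K+1)ρ^K + Kρ^(K+1)] / [(1−ρ)(1−ρ^(K+1))]
Numerator: 4.7871·(1 − 9·275771.964644 + 8·1320136.616633) = 38675348.348686
Denominator: (-3.7871)·(-1320135.616633) = 4999431.235224
L = 38675348.348686/4999431.235224 = 7.7359

Final: 7.7359


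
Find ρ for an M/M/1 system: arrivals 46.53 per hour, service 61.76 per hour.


ρ = λ/μ = 46.53/61.76 = 0.7534

Final: 0.7534


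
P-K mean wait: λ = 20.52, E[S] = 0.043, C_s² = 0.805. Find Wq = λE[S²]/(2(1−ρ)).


ρ = λ·E[S] = 20.52·0.043 = 0.8824
E[S²] = E[S]²(1+C_s²) = 0.043²·(1+0.805) = 0.003337
Wq = λ·E[S²]/(2(1−ρ)) = 20.52·0.003337/(2·0.1176) = 0.29108 hr

Final: 0.29108 hr


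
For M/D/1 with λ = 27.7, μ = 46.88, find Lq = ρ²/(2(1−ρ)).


ρ = 27.7/46.88 = 0.5909
M/D/1: Lq = ρ²/(2(1−ρ)) = 0.3491/(2·0.4091) = 0.42667

Final: 0.42667


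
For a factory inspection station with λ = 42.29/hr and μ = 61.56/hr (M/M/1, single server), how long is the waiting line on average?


ρ = 42.29/61.56 = 0.6870
Lq = ρ²/(1−ρ) = 0.4719/0.3130 = 1.5076

Final: 1.5076


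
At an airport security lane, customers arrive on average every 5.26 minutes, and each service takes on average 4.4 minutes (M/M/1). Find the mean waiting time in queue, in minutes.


λ = 60/5.26 = 11.4068 /hr
μ = 60/4.4 = 13.6364 /hr
ρ = λ/μ = 11.4068/13.6364 = 0.8365
Wq = ρ/(μ−λ) = 0.8365/(13.6364−11.4068) = 0.37519 hr
In minutes: 0.37519·60 = 22.512 min

Final: 22.512 min


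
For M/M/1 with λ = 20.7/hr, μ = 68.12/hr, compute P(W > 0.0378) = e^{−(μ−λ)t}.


W ~ Exponential(μ−λ) for M/M/1.
μ − λ = 68.12 − 20.7 = 47.4200
P(W > t) = e^{−(μ−λ)t} = e^{−1.7925} = 0.166547

Final: 0.166547


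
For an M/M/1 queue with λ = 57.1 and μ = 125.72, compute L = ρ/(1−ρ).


ρ = λ/μ = 57.1/125.72 = 0.4542
L = ρ/(1−ρ) = 0.4542/(1 − 0.4542) = 0.4542/0.5458 = 0.8321

Final: 0.8321


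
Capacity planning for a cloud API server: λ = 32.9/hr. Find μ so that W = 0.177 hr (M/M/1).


W = 1/(μ−λ) ⇒ μ − λ = 1/W = 1/0.177 = 5.6497
μ = λ + 1/W = 32.9 + 5.6497 = 38.5497 per hr

Final: 38.5497 /hr


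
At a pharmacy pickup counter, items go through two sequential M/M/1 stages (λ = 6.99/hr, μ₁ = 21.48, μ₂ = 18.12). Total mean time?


Each node sees arrival rate λ = 6.99/hr (tandem ⇒ throughput preserved).
W₁ = 1/(μ₁−λ) = 1/(21.48−6.99) = 0.06901 hr
W₂ = 1/(μ₂−λ) = 1/(18.12−6.99) = 0.08985 hr
W_total = W₁ + W₂ = 0.06901 + 0.08985 = 0.15886 hr

Final: 0.15886 hr


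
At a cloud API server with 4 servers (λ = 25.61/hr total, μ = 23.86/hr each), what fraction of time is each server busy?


ρ = λ/(cμ) = 25.61/(4·23.86) = 25.61/95.44 = 0.2683

Final: 0.2683


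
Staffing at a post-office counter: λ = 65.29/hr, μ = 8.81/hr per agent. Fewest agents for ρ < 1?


Stability requires cμ > λ ⇔ c > λ/μ.
λ/μ = 65.29/8.81 = 7.4109
Minimum integer c = ⌊7.4109⌋ + 1 = 8
Check: 8·8.81 = 70.48 > 65.29, while 7·8.81 = 61.67 ≤ 65.29

Final: 8 servers


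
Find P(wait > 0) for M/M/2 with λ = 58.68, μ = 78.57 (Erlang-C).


a = λ/μ = 0.7468; ρ = a/2 = 0.3734
P₀ = 0.456214 (from M/M/c formula)
C(c,a) = [a^c/(c!(1−ρ))]·P₀ = [0.55778/(2·0.6266)]·0.456214
= 0.44511·0.456214 = 0.203063

Final: 0.203063


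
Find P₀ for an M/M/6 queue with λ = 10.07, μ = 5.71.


a = λ/μ = 10.07/5.71 = 1.7636; ρ = a/c = 0.2939
Σ_{k=0}^{5} a^k/k! (terms k=0..5) = 1.00000 + 1.76357 + 1.55509 + 0.91417 + 0.40305 + 0.14216 = 5.77806
Tail: a^6/(6!(1−ρ)) = 30.08570/(720·0.7061) = 0.05918
P₀ = 1/(5.77806 + 0.05918) = 1/5.83724 = 0.171314

Final: 0.171314


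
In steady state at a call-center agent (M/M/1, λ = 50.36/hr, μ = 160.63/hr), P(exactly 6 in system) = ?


ρ = 50.36/160.63 = 0.3135
P_n = (1−ρ)·ρ^n = (1 − 0.3135)·0.3135^6 = 0.6865·0.0009496 = 0.0006519

Final: 0.0006519


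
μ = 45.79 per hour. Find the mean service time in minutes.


Mean service time = 1/μ = 1/45.79 hour = 0.02184 hour
In minutes: 0.02184 × 60 = 1.3103 min

Final: 1.3103 min


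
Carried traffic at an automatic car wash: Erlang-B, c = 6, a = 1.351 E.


B(6,1.351) = 0.002188 (Erlang-B)
Carried load = a(1 − B) = 1.351·(1 − 0.002188) = 1.351·0.997812 = 1.3480 E

Final: 1.3480 Erlangs


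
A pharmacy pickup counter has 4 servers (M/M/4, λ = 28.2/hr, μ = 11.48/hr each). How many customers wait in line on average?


a = λ/μ = 2.4564; ρ = a/4 = 0.6141
P₀ = 0.077667
Lq = P₀·a^c·ρ / (c!·(1−ρ)²) = 0.077667·36.41069·0.6141/(24·0.14891)
= 0.48594

Final: 0.48594


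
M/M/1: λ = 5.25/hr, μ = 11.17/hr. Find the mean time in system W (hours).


W = 1/(μ−λ) = 1/(11.17 − 5.25) = 1/5.92 = 0.1689 hr

Final: 0.1689 hr


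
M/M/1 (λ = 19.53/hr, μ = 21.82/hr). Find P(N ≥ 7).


ρ = 19.53/21.82 = 0.8951
P(N ≥ n) = ρ^n = 0.8951^7 = 0.460185

Final: 0.460185


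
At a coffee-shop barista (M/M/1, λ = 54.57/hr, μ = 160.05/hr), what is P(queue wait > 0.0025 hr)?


ρ = 54.57/160.05 = 0.3410
P(Wq > t) = ρ·e^{−(μ−λ)t} = 0.3410·e^{−0.2637}
= 0.3410·0.768204 = 0.261924

Final: 0.261924


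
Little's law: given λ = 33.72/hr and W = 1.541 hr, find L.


L = λW = 33.72·1.541 = 51.9625

Final: 51.9625


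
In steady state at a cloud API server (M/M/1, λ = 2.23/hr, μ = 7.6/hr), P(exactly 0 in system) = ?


ρ = 2.23/7.6 = 0.2934
P_n = (1−ρ)·ρ^n = (1 − 0.2934)·0.2934^0 = 0.7066·1.000000 = 0.706579

Final: 0.706579


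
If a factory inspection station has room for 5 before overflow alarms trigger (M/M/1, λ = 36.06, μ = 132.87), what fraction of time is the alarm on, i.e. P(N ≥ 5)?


ρ = 36.06/132.87 = 0.2714
P(N ≥ n) = ρ^n = 0.2714^5 = 0.001472

Final: 0.001472


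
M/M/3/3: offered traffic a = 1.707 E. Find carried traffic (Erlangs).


B(3,1.707) = 0.166033 (Erlang-B)
Carried load = a(1 − B) = 1.707·(1 − 0.166033) = 1.707·0.833967 = 1.4236 E

Final: 1.4236 Erlangs


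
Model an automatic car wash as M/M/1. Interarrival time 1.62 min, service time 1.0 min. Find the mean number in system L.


λ = 60/1.62 = 37.0370 /hr
μ = 60/1.0 = 60.0000 /hr
ρ = λ/μ = 37.0370/60.0000 = 0.6173
L = ρ/(1−ρ) = 0.6173/0.3827 = 1.6129

Final: 1.6129


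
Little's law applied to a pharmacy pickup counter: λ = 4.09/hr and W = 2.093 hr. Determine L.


L = λW = 4.09·2.093 = 8.5604

Final: 8.5604


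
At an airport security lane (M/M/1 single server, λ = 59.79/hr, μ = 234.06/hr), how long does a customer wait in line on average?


ρ = 59.79/234.06 = 0.2554
Wq = ρ/(μ−λ) = 0.2554/(234.06 − 59.79) = 0.2554/174.27 = 0.001466 hr

Final: 0.001466 hr


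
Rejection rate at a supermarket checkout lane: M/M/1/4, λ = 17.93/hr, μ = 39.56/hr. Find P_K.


ρ = λ/μ = 17.93/39.56 = 0.4532
P_K = (1−ρ)ρ^K/(1−ρ^(K+1)) = (0.5468·0.042198)/(1 − 0.019126)
= 0.023073/0.980874 = 0.023522

Final: 0.023522


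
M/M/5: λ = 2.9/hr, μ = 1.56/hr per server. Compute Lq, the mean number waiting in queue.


a = λ/μ = 1.8590; ρ = a/5 = 0.3718
P₀ = 0.155047
Lq = P₀·a^c·ρ / (c!·(1−ρ)²) = 0.155047·22.20072·0.3718/(120·0.39464)
= 0.02702

Final: 0.02702


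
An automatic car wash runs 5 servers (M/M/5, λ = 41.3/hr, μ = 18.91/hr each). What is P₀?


a = λ/μ = 41.3/18.91 = 2.1840; ρ = a/c = 0.4368
Σ_{k=0}^{4} a^k/k! (terms k=0..4) = 1.00000 + 2.18403 + 2.38499 + 1.73630 + 0.94803 = 8.25335
Tail: a^5/(5!(1−ρ)) = 49.69270/(120·0.5632) = 0.73528
P₀ = 1/(8.25335 + 0.73528) = 1/8.98863 = 0.111252

Final: 0.111252


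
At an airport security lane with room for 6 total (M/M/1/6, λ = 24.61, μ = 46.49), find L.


ρ = 24.61/46.49 = 0.5294
L = ρ[1 − (K+1)ρ^K + Kρ^(K+1)] / [(1−ρ)(1−ρ^(K+1))]
Numerator: 0.5294·(1 − 7·0.022005 + 6·0.011648) = 0.484820
Denominator: (0.4706)·(0.988352) = 0.465157
L = 0.484820/0.465157 = 1.0423

Final: 1.0423


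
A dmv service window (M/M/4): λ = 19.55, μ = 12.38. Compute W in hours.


a = 1.5792; ρ = 0.3948; P₀ = 0.203645
Lq = P₀·a^c·ρ/(c!(1−ρ)²) = 0.05687
Wq = Lq/λ = 0.05687/19.55 = 0.002909 hr
W = Wq + 1/μ = 0.002909 + 0.08078 = 0.08368 hr

Final: 0.08368 hr


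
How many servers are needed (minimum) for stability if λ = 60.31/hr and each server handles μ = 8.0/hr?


Stability requires cμ > λ ⇔ c > λ/μ.
λ/μ = 60.31/8.0 = 7.5388
Minimum integer c = ⌊7.5388⌋ + 1 = 8
Check: 8·8.0 = 64.00 > 60.31, while 7·8.0 = 56.00 ≤ 60.31

Final: 8 servers


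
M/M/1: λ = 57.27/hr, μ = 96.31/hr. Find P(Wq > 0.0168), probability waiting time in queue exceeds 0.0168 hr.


ρ = 57.27/96.31 = 0.5946
P(Wq > t) = ρ·e^{−(μ−λ)t} = 0.5946·e^{−0.6559}
= 0.5946·0.518989 = 0.308613

Final: 0.308613


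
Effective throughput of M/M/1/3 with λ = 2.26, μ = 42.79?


ρ = 0.05282; P_K = (1−ρ)ρ^3/(1−ρ^4) = 0.0001396
λ_eff = λ(1 − P_K) = 2.26·(1 − 0.0001396) = 2.26·0.999860 = 2.2597 /hr

Final: 2.2597 /hr


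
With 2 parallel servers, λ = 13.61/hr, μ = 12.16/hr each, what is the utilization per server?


ρ = λ/(cμ) = 13.61/(2·12.16) = 13.61/24.32 = 0.5596

Final: 0.5596


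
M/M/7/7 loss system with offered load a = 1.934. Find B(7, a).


B(c,a) = (a^c/c!) / Σ_{k=0}^{c} a^k/k!
a^7/7! = 0.020080
Σ terms (k=0..7): 1.00000 + 1.93400 + 1.87018 + 1.20564 + 0.58293 + 0.22548 + 0.07268 + 0.02008 = 6.910982
B = 0.020080/6.910982 = 0.002906

Final: 0.002906


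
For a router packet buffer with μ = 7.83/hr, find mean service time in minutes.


Mean service time = 1/μ = 1/7.83 hour = 0.12771 hour
In minutes: 0.12771 × 60 = 7.6628 min

Final: 7.6628 min


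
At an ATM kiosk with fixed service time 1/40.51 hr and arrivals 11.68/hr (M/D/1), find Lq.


ρ = 11.68/40.51 = 0.2883
M/D/1: Lq = ρ²/(2(1−ρ)) = 0.08313/(2·0.7117) = 0.05840

Final: 0.05840


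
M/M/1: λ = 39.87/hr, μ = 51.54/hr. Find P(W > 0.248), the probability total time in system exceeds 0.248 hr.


W ~ Exponential(μ−λ) for M/M/1.
μ − λ = 51.54 − 39.87 = 11.6700
P(W > t) = e^{−(μ−λ)t} = e^{−2.8942} = 0.055345

Final: 0.055345


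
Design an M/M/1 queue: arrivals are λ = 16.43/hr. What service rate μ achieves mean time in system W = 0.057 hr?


W = 1/(μ−λ) ⇒ μ − λ = 1/W = 1/0.057 = 17.5439
μ = λ + 1/W = 16.43 + 17.5439 = 33.9739 per hr

Final: 33.9739 /hr


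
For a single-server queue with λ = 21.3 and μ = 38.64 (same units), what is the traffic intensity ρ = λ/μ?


ρ = λ/μ = 21.3/38.64 = 0.5512

Final: 0.5512


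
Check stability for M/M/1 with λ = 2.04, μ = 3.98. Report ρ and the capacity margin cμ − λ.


Total capacity cμ = 1·3.98 = 3.98/hr
ρ = λ/(cμ) = 2.04/3.98 = 0.5126
Stable ⇔ ρ < 1: YES
Spare capacity = cμ − λ = 3.98 − 2.04 = 1.94/hr

Final: ρ = 0.5126; stable; margin = 1.94/hr


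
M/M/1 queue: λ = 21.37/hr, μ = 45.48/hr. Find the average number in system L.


ρ = λ/μ = 21.37/45.48 = 0.4699
L = ρ/(1−ρ) = 0.4699/(1 − 0.4699) = 0.4699/0.5301 = 0.8864

Final: 0.8864


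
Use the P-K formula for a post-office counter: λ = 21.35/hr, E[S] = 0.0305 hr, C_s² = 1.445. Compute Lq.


ρ = λ·E[S] = 21.35·0.0305 = 0.6512
Lq = ρ²(1+C_s²)/(2(1−ρ)) = 0.4240·(1+1.445)/(2·0.3488)
= 0.4240·2.4450/0.6976 = 1.48606

Final: 1.48606


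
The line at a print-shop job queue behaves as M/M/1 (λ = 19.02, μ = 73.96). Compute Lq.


ρ = 19.02/73.96 = 0.2572
Lq = ρ²/(1−ρ) = 0.06613/0.7428 = 0.08903

Final: 0.08903


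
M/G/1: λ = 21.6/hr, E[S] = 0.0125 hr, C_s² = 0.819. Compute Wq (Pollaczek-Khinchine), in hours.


ρ = λ·E[S] = 21.6·0.0125 = 0.2700
E[S²] = E[S]²(1+C_s²) = 0.0125²·(1+0.819) = 0.0002842
Wq = λ·E[S²]/(2(1−ρ)) = 21.6·0.0002842/(2·0.7300) = 0.004205 hr

Final: 0.004205 hr


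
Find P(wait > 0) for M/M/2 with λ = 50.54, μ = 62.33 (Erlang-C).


a = λ/μ = 0.8108; ρ = a/2 = 0.4054
P₀ = 0.423059 (from M/M/c formula)
C(c,a) = [a^c/(c!(1−ρ))]·P₀ = [0.65747/(2·0.5946)]·0.423059
= 0.55289·0.423059 = 0.233905

Final: 0.233905


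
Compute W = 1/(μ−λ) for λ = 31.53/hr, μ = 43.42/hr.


W = 1/(μ−λ) = 1/(43.42 − 31.53) = 1/11.89 = 0.08410 hr

Final: 0.08410 hr


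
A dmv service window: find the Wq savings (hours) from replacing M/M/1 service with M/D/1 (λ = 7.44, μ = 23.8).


ρ = 7.44/23.8 = 0.3126
Wq(M/M/1) = ρ/(μ−λ) = 0.3126/16.36 = 0.01911 hr
Wq(M/D/1) = ρ/(2(μ−λ)) = 0.009554 hr
Savings = 0.01911 − 0.009554 = 0.009554 hr

Final: 0.009554 hr


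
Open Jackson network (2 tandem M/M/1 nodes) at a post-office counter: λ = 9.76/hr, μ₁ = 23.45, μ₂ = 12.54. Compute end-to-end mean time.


Each node sees arrival rate λ = 9.76/hr (tandem ⇒ throughput preserved).
W₁ = 1/(μ₁−λ) = 1/(23.45−9.76) = 0.07305 hr
W₂ = 1/(μ₂−λ) = 1/(12.54−9.76) = 0.35971 hr
W_total = W₁ + W₂ = 0.07305 + 0.35971 = 0.43276 hr

Final: 0.43276 hr


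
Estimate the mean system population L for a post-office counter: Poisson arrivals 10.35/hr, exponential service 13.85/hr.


ρ = λ/μ = 10.35/13.85 = 0.7473
L = ρ/(1−ρ) = 0.7473/(1 − 0.7473) = 0.7473/0.2527 = 2.9571

Final: 2.9571


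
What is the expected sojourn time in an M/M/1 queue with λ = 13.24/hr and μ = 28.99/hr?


W = 1/(μ−λ) = 1/(28.99 − 13.24) = 1/15.75 = 0.06349 hr

Final: 0.06349 hr


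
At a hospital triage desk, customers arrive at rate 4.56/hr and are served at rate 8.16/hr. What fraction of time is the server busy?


ρ = λ/μ = 4.56/8.16 = 0.5588

Final: 0.5588


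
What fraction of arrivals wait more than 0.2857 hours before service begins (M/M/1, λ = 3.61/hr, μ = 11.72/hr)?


ρ = 3.61/11.72 = 0.3080
P(Wq > t) = ρ·e^{−(μ−λ)t} = 0.3080·e^{−2.3170}
= 0.3080·0.098566 = 0.030360

Final: 0.030360


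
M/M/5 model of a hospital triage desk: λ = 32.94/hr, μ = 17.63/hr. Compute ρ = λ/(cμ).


ρ = λ/(cμ) = 32.94/(5·17.63) = 32.94/88.15 = 0.3737

Final: 0.3737


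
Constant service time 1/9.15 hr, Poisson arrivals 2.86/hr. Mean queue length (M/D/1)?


ρ = 2.86/9.15 = 0.3126
M/D/1: Lq = ρ²/(2(1−ρ)) = 0.09770/(2·0.6874) = 0.07106

Final: 0.07106


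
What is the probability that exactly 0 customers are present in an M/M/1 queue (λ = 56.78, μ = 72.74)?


ρ = 56.78/72.74 = 0.7806
P_n = (1−ρ)·ρ^n = (1 − 0.7806)·0.7806^0 = 0.2194·1.000000 = 0.219412

Final: 0.219412


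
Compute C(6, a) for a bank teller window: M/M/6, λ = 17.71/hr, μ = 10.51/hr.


a = λ/μ = 1.6851; ρ = a/6 = 0.2808
P₀ = 0.185337 (from M/M/c formula)
C(c,a) = [a^c/(c!(1−ρ))]·P₀ = [22.89260/(720·0.7192)]·0.185337
= 0.04421·0.185337 = 0.008194

Final: 0.008194


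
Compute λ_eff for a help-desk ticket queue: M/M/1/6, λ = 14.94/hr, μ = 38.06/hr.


ρ = 0.3925; P_K = (1−ρ)ρ^6/(1−ρ^7) = 0.002226
λ_eff = λ(1 − P_K) = 14.94·(1 − 0.002226) = 14.94·0.997774 = 14.9068 /hr

Final: 14.9068 /hr


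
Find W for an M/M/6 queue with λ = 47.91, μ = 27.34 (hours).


a = 1.7524; ρ = 0.2921; P₀ = 0.173247
Lq = P₀·a^c·ρ/(c!(1−ρ)²) = 0.004061
Wq = Lq/λ = 0.004061/47.91 = 0.00008475 hr
W = Wq + 1/μ = 0.00008475 + 0.03658 = 0.03666 hr

Final: 0.03666 hr


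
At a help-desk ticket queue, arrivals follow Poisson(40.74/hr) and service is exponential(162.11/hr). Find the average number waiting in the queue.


ρ = 40.74/162.11 = 0.2513
Lq = ρ²/(1−ρ) = 0.06316/0.7487 = 0.08436

Final: 0.08436


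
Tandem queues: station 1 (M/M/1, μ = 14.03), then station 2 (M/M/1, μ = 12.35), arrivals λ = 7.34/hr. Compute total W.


Each node sees arrival rate λ = 7.34/hr (tandem ⇒ throughput preserved).
W₁ = 1/(μ₁−λ) = 1/(14.03−7.34) = 0.14948 hr
W₂ = 1/(μ₂−λ) = 1/(12.35−7.34) = 0.19960 hr
W_total = W₁ + W₂ = 0.14948 + 0.19960 = 0.34908 hr

Final: 0.34908 hr


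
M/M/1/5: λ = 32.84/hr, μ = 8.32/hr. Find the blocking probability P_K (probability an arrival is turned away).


ρ = λ/μ = 32.84/8.32 = 3.9471
P_K = (1−ρ)ρ^K/(1−ρ^(K+1)) = (-2.9471·958.074124)/(1 − 3781.629115)
= -2823.554991/-3780.629115 = 0.746848

Final: 0.746848


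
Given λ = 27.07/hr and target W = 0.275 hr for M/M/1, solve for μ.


W = 1/(μ−λ) ⇒ μ − λ = 1/W = 1/0.275 = 3.6364
μ = λ + 1/W = 27.07 + 3.6364 = 30.7064 per hr

Final: 30.7064 /hr


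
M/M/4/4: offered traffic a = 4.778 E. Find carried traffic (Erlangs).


B(4,4.778) = 0.380389 (Erlang-B)
Carried load = a(1 − B) = 4.778·(1 − 0.380389) = 4.778·0.619611 = 2.9605 E

Final: 2.9605 Erlangs


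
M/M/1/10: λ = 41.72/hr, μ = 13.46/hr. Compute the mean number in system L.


ρ = 41.72/13.46 = 3.0996
L = ρ[1 − (K+1)ρ^K + Kρ^(K+1)] / [(1−ρ)(1−ρ^(K+1))]
Numerator: 3.0996·(1 − 11·81845.046290 + 10·253683.159823) = 5072535.464696
Denominator: (-2.0996)·(-253682.159823) = 532619.452942
L = 5072535.464696/532619.452942 = 9.5238

Final: 9.5238


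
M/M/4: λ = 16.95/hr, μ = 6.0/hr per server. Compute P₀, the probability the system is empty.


a = λ/μ = 16.95/6.0 = 2.8250; ρ = a/c = 0.7062
Σ_{k=0}^{3} a^k/k! (terms k=0..3) = 1.00000 + 2.82500 + 3.99031 + 3.75754 = 11.57286
Tail: a^4/(4!(1−ρ)) = 63.69038/(24·0.2938) = 9.03410
P₀ = 1/(11.57286 + 9.03410) = 1/20.60695 = 0.048527

Final: 0.048527


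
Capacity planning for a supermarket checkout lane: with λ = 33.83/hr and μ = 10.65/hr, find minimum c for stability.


Stability requires cμ > λ ⇔ c > λ/μ.
λ/μ = 33.83/10.65 = 3.1765
Minimum integer c = ⌊3.1765⌋ + 1 = 4
Check: 4·10.65 = 42.60 > 33.83, while 3·10.65 = 31.95 ≤ 33.83

Final: 4 servers


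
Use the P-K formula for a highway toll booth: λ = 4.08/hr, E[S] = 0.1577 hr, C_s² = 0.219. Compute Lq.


ρ = λ·E[S] = 4.08·0.1577 = 0.6434
Lq = ρ²(1+C_s²)/(2(1−ρ)) = 0.4140·(1+0.219)/(2·0.3566)
= 0.4140·1.2190/0.7132 = 0.70761

Final: 0.70761


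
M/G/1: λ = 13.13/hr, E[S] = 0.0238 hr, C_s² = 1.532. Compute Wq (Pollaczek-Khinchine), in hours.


ρ = λ·E[S] = 13.13·0.0238 = 0.3125
E[S²] = E[S]²(1+C_s²) = 0.0238²·(1+1.532) = 0.001434
Wq = λ·E[S²]/(2(1−ρ)) = 13.13·0.001434/(2·0.6875) = 0.01370 hr

Final: 0.01370 hr


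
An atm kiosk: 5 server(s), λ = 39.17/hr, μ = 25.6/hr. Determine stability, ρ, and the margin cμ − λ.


Total capacity cμ = 5·25.6 = 128.00/hr
ρ = λ/(cμ) = 39.17/128.00 = 0.3060
Stable ⇔ ρ < 1: YES
Spare capacity = cμ − λ = 128.00 − 39.17 = 88.83/hr

Final: ρ = 0.3060; stable; margin = 88.83/hr


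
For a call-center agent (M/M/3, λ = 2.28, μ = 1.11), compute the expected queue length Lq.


a = λ/μ = 2.0541; ρ = a/3 = 0.6847
P₀ = 0.102623
Lq = P₀·a^c·ρ / (c!·(1−ρ)²) = 0.102623·8.66634·0.6847/(6·0.09942)
= 1.02077

Final: 1.02077


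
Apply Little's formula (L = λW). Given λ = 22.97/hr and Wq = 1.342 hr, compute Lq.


Lq = λWq = 22.97·1.342 = 30.8257

Final: 30.8257


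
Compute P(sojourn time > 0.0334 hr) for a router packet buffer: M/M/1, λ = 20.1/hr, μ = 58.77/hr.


W ~ Exponential(μ−λ) for M/M/1.
μ − λ = 58.77 − 20.1 = 38.6700
P(W > t) = e^{−(μ−λ)t} = e^{−1.2916} = 0.274837

Final: 0.274837


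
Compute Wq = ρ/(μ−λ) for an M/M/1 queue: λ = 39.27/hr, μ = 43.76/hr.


ρ = 39.27/43.76 = 0.8974
Wq = ρ/(μ−λ) = 0.8974/(43.76 − 39.27) = 0.8974/4.49 = 0.1999 hr

Final: 0.1999 hr


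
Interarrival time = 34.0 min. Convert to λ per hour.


λ = 1/(interarrival time) in consistent units.
1 hour = 60 min, so λ = 60/34.0 = 1.7647 per hour

Final: 1.7647 /hr


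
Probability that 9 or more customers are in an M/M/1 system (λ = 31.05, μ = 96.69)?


ρ = 31.05/96.69 = 0.3211
P(N ≥ n) = ρ^n = 0.3211^9 = 0.00003632

Final: 0.00003632


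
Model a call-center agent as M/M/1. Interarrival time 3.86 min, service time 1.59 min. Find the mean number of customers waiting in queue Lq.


λ = 60/3.86 = 15.5440 /hr
μ = 60/1.59 = 37.7358 /hr
ρ = λ/μ = 15.5440/37.7358 = 0.4119
Lq = ρ²/(1−ρ) = 0.1697/0.5881 = 0.2885

Final: 0.2885


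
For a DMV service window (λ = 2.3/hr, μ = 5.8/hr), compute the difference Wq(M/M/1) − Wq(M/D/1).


ρ = 2.3/5.8 = 0.3966
Wq(M/M/1) = ρ/(μ−λ) = 0.3966/3.50 = 0.11330 hr
Wq(M/D/1) = ρ/(2(μ−λ)) = 0.05665 hr
Savings = 0.11330 − 0.05665 = 0.05665 hr

Final: 0.05665 hr


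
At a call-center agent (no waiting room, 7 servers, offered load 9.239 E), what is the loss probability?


B(c,a) = (a^c/c!) / Σ_{k=0}^{c} a^k/k!
a^7/7! = 1140.103380
Σ terms (k=0..7): 1.00000 + 9.23900 + 42.67956 + 131.43882 + 303.59081 + 560.97511 + 863.80817 + 1140.10338 = 3052.834849
B = 1140.103380/3052.834849 = 0.373457

Final: 0.373457


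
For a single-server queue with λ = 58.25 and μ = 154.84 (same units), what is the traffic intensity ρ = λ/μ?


ρ = λ/μ = 58.25/154.84 = 0.3762

Final: 0.3762


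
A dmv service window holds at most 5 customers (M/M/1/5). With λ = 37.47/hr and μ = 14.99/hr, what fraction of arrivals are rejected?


ρ = λ/μ = 37.47/14.99 = 2.4997
P_K = (1−ρ)ρ^K/(1−ρ^(K+1)) = (-1.4997·97.591120)/(1 − 243.945247)
= -146.354128/-242.945247 = 0.602416

Final: 0.602416


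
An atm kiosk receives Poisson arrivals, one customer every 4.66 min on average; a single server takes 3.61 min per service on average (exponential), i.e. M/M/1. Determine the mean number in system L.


λ = 60/4.66 = 12.8755 /hr
μ = 60/3.61 = 16.6205 /hr
ρ = λ/μ = 12.8755/16.6205 = 0.7747
L = ρ/(1−ρ) = 0.7747/0.2253 = 3.4381

Final: 3.4381


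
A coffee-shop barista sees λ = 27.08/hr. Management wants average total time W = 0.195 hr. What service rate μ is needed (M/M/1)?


W = 1/(μ−λ) ⇒ μ − λ = 1/W = 1/0.195 = 5.1282
μ = λ + 1/W = 27.08 + 5.1282 = 32.2082 per hr

Final: 32.2082 /hr


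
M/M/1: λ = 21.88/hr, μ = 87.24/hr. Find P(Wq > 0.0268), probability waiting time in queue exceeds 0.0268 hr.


ρ = 21.88/87.24 = 0.2508
P(Wq > t) = ρ·e^{−(μ−λ)t} = 0.2508·e^{−1.7516}
= 0.2508·0.173488 = 0.043511

Final: 0.043511


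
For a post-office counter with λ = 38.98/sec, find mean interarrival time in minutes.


Mean interarrival time = 1/λ = 1/38.98 second = 0.02565 second
In minutes: 0.02565 × 0.0166667 = 0.0004276 min

Final: 0.0004276 min


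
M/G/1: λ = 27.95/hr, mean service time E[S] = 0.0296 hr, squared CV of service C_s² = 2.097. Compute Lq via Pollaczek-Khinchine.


ρ = λ·E[S] = 27.95·0.0296 = 0.8273
Lq = ρ²(1+C_s²)/(2(1−ρ)) = 0.6845·(1+2.097)/(2·0.1727)
= 0.6845·3.0970/0.3454 = 6.13785

Final: 6.13785


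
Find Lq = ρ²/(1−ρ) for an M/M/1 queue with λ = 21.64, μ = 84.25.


ρ = 21.64/84.25 = 0.2569
Lq = ρ²/(1−ρ) = 0.06597/0.7431 = 0.08878

Final: 0.08878


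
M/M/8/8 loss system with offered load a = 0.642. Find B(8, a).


B(c,a) = (a^c/c!) / Σ_{k=0}^{c} a^k/k!
a^8/8! = 0.0000007157
Σ terms (k=0..8): 1.00000 + 0.64200 + 0.20608 + 0.04410 + 0.007078 + 0.0009089 + 0.00009725 + 0.000008919 + 0.0000007157 = 1.900278
B = 0.0000007157/1.900278 = 0.0000003767

Final: 0.0000003767


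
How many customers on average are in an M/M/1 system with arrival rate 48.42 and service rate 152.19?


ρ = λ/μ = 48.42/152.19 = 0.3182
L = ρ/(1−ρ) = 0.3182/(1 − 0.3182) = 0.3182/0.6818 = 0.4666

Final: 0.4666
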